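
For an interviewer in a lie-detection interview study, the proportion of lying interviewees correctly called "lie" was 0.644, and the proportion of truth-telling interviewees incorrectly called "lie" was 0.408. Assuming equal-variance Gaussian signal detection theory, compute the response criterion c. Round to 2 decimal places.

z(H) = z(0.644) = 0.369
z(FA) = z(0.408) = -0.233
c = −½·[z(H) + z(FA)] = −0.5 × (0.369 + (-0.233)) = -0.068
c < 0: the interviewer has a liberal response bias.

c = -0.07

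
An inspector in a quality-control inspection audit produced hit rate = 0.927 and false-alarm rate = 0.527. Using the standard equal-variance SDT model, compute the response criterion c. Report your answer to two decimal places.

c = -0.76

z(H) = z(0.927) = 1.4538
z(FA) = z(0.527) = 0.0677
c = −½·[z(H) + z(FA)] = −0.5 × (1.4538 + 0.0677) = -0.76075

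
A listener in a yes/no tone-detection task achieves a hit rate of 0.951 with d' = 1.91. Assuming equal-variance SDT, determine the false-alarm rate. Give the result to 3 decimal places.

false-alarm rate = 0.399

z(hit rate) = z(0.951) = 1.6546
z(FA) = z(H) − d' = 1.6546 − 1.91 = -0.2554
false-alarm rate = Φ(-0.2554) = 0.3992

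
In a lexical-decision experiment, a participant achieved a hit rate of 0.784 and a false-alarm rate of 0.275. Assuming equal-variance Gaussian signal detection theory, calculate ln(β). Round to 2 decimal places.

ln β = -0.13

z(0.784) = 0.786, z(0.275) = -0.598
ln β = −½·[z(H)² − z(FA)²] = −0.5 × (0.618 − 0.358) = -0.130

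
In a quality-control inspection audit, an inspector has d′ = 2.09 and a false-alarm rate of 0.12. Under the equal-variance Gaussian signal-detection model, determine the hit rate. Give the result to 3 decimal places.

hit rate = 0.820

z(false-alarm rate) = z(0.12) = -1.1750
z(H) = z(FA) + d' = -1.1750 + 2.09 = 0.9150
hit rate = Φ(0.9150) = 0.8199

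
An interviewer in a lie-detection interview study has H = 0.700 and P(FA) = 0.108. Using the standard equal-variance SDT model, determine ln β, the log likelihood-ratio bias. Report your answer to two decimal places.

ln β = 0.63

z(H) = 0.524
z(FA) = -1.237
ln β = −½·[z(H)² − z(FA)²] = −0.5 × (0.275 − 1.530) = 0.6275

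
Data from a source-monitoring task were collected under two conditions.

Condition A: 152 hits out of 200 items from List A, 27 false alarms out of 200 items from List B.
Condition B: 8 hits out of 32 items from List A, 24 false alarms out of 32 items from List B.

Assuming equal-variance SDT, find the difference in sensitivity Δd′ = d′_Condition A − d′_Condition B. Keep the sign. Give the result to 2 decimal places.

Condition A: z(0.7600) = 0.706, z(0.1350) = -1.103, d' = 1.809
Condition B: z(0.2500) = -0.674, z(0.7500) = 0.674, d' = -1.348
Δd' = d'_Condition A − d'_Condition B = 1.809 − (-1.348) = 3.157
Condition A has the higher sensitivity.

Δd′ = 3.16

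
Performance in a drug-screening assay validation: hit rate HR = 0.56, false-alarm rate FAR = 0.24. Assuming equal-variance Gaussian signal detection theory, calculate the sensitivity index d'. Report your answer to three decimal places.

Φ⁻¹(H) = Φ⁻¹(0.56) = 0.1510
Φ⁻¹(FA) = Φ⁻¹(0.24) = -0.7063
d' = z(H) − z(FA) = 0.1510 − (-0.7063) = 0.8573

d' = 0.857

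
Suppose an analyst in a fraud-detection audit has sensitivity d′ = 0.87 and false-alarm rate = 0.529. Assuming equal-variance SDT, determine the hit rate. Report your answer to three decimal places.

hit rate = 0.827

z(false-alarm rate) = z(0.529) = 0.0728
z(H) = z(FA) + d' = 0.0728 + 0.87 = 0.9428
hit rate = Φ(0.9428) = 0.8271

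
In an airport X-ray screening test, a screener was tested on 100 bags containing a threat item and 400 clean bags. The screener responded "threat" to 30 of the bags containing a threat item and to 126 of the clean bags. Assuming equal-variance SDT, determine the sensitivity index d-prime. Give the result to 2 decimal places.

d-prime = -0.04

H = 30/100 = 0.3000
FA = 126/400 = 0.3150
z(0.3000) = -0.5244, z(0.3150) = -0.4817
d' = z(H) − z(FA) = -0.5244 − (-0.4817) = -0.0427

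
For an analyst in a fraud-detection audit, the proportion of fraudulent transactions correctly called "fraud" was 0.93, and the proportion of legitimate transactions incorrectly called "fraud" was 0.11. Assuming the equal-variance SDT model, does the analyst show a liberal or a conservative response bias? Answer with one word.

liberal

z(H) = 1.476, z(FA) = -1.227
c = −½·(z(H) + z(FA)) = -0.1245
c < 0 → liberal criterion (biased toward responding “yes”).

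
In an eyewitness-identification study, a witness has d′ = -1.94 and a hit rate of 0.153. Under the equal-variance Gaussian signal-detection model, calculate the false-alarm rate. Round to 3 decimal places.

false-alarm rate = 0.820

z(hit rate) = z(0.153) = -1.0237
z(FA) = z(H) − d' = -1.0237 − (-1.94) = 0.9163
false-alarm rate = Φ(0.9163) = 0.8202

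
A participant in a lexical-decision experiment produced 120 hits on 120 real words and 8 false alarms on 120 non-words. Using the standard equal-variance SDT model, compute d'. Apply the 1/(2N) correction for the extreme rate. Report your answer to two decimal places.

d' = 4.14

The hit rate is 120/120 = 1, so apply the 1/(2N) correction: H → 1 − 1/(2·120) = 0.99583.
z(H) = z(0.99583) = 2.638
z(FA) = z(0.06667) = -1.501
d' = 2.638 − (-1.501) = 4.139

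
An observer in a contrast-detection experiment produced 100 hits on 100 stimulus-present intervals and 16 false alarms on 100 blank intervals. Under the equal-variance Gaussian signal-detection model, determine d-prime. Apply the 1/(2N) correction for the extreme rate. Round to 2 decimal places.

The hit rate is 100/100 = 1, so apply the 1/(2N) correction: H → 1 − 1/(2·100) = 0.99500.
z(H) = z(0.99500) = 2.576
z(FA) = z(0.16000) = -0.994
d' = 2.576 − (-0.994) = 3.570

d-prime = 3.57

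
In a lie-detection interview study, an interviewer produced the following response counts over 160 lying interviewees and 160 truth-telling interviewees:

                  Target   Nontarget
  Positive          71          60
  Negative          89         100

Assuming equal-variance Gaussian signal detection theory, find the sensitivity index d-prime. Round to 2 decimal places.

d-prime = 0.18

H = 71/160 = 0.4437
FA = 60/160 = 0.3750
z(H) = z(0.4437) = -0.1416
z(FA) = z(0.3750) = -0.3186
d' = z(H) − z(FA) = -0.1416 − (-0.3186) = 0.1770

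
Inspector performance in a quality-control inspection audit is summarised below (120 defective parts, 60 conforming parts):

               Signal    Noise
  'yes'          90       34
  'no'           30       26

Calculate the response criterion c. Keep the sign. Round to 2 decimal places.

c = -0.42

H = 90/120 = 0.7500
FA = 34/60 = 0.5667
z(H) = z(0.7500) = 0.674
z(FA) = z(0.5667) = 0.168
c = −½·[z(H) + z(FA)] = −0.5 × (0.674 + 0.168) = -0.421
c < 0: the inspector has a liberal response bias.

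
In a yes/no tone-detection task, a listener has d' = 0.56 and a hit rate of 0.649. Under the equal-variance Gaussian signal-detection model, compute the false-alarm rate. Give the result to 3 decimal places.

z(hit rate) = z(0.649) = 0.3826
z(FA) = z(H) − d' = 0.3826 − 0.56 = -0.1774
false-alarm rate = Φ(-0.1774) = 0.4296

false-alarm rate = 0.430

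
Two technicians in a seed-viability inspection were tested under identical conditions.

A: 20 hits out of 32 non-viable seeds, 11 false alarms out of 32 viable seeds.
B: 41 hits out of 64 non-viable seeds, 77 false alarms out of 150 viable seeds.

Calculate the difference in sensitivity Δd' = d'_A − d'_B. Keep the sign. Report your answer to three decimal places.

A: z(0.6250) = 0.3186, z(0.3438) = -0.4021, d' = 0.7207
B: z(0.6406) = 0.3601, z(0.5133) = 0.0333, d' = 0.3268
Δd' = d'_A − d'_B = 0.7207 − 0.3268 = 0.3939
A has the higher sensitivity.

Δd' = 0.394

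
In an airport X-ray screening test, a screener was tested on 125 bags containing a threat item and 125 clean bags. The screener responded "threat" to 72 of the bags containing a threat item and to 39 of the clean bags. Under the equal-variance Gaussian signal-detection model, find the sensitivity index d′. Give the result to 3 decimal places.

H = 72/125 = 0.5760
FA = 39/125 = 0.3120
z(0.5760) = 0.1917, z(0.3120) = -0.4902
d' = z(H) − z(FA) = 0.1917 − (-0.4902) = 0.6819

d′ = 0.682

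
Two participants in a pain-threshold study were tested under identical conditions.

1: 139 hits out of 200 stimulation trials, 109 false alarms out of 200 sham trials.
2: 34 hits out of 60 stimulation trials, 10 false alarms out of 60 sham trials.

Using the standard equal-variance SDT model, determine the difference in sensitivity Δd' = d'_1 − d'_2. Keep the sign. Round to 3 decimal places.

Δd' = -0.738

1: z(0.6950) = 0.5101, z(0.5450) = 0.1130, d' = 0.3971
2: z(0.5667) = 0.1680, z(0.1667) = -0.9673, d' = 1.1353
Δd' = d'_1 − d'_2 = 0.3971 − 1.1353 = -0.7382
2 has the higher sensitivity.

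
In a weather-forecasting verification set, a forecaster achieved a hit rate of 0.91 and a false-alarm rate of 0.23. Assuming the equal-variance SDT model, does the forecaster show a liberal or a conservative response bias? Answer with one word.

z(H) = 1.341, z(FA) = -0.739
c = −½·(z(H) + z(FA)) = -0.301
c < 0 → liberal criterion (biased toward responding “yes”).

liberal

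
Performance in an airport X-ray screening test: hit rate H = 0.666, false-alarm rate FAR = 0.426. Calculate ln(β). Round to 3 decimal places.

Φ⁻¹(H) = 0.4289
Φ⁻¹(FA) = -0.1866
ln β = −½·[z(H)² − z(FA)²] = −0.5 × (0.1840 − 0.0348) = -0.0746

ln β = -0.075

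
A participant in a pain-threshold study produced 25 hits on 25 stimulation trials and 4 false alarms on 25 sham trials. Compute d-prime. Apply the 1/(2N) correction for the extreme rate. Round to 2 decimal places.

d-prime = 3.05

The hit rate is 25/25 = 1, so apply the 1/(2N) correction: H → 1 − 1/(2·25) = 0.98000.
z(H) = z(0.98000) = 2.054
z(FA) = z(0.16000) = -0.994
d' = 2.054 − (-0.994) = 3.048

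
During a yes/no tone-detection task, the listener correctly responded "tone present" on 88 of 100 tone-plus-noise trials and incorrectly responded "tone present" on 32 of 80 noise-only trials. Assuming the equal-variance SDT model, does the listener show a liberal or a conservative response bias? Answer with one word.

z(H) = 1.175, z(FA) = -0.253
c = −½·(z(H) + z(FA)) = -0.461
c < 0 → liberal criterion (biased toward responding “yes”).

liberal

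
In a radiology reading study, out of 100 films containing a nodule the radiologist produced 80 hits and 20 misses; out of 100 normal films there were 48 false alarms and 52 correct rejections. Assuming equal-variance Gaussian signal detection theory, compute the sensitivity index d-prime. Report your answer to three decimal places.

d-prime = 0.892

H = 80/100 = 0.8000
FA = 48/100 = 0.4800
z(H) = 0.8416
z(FA) = -0.0502
d' = z(H) − z(FA) = 0.8416 − (-0.0502) = 0.8918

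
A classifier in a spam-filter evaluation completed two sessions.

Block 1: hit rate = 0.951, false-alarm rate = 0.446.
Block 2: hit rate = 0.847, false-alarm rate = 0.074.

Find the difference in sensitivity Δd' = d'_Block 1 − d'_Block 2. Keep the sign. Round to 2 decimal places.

Block 1: z(0.951) = 1.655, z(0.446) = -0.136, d' = 1.791
Block 2: z(0.847) = 1.024, z(0.074) = -1.447, d' = 2.471
Δd' = d'_Block 1 − d'_Block 2 = 1.791 − 2.471 = -0.680
Block 2 has the higher sensitivity.

Δd' = -0.68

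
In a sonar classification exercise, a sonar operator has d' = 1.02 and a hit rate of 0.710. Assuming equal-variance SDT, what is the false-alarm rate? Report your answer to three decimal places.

false-alarm rate = 0.320

z(hit rate) = z(0.710) = 0.5534
z(FA) = z(H) − d' = 0.5534 − 1.02 = -0.4666
false-alarm rate = Φ(-0.4666) = 0.3204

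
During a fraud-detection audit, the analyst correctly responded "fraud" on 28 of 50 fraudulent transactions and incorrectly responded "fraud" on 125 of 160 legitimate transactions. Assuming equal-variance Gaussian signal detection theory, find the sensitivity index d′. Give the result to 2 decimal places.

H = 28/50 = 0.5600
FA = 125/160 = 0.7812
Φ⁻¹(0.5600) = 0.1510, Φ⁻¹(0.7812) = 0.7763
d' = z(H) − z(FA) = 0.1510 − 0.7763 = -0.6253

d′ = -0.63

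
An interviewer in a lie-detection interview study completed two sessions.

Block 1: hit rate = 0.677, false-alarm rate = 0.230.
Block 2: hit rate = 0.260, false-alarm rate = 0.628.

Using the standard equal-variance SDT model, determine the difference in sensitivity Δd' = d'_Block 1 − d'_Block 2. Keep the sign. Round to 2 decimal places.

Block 1: z(0.677) = 0.459, z(0.230) = -0.739, d' = 1.198
Block 2: z(0.260) = -0.643, z(0.628) = 0.327, d' = -0.970
Δd' = d'_Block 1 − d'_Block 2 = 1.198 − (-0.970) = 2.168
Block 1 has the higher sensitivity.

Δd' = 2.17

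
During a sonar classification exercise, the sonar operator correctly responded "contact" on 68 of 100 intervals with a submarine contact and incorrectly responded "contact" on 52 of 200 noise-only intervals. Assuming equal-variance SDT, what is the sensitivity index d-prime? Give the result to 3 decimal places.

d-prime = 1.111

H = 68/100 = 0.6800
FA = 52/200 = 0.2600
z(0.6800) = 0.4677, z(0.2600) = -0.6433
d' = z(H) − z(FA) = 0.4677 − (-0.6433) = 1.1110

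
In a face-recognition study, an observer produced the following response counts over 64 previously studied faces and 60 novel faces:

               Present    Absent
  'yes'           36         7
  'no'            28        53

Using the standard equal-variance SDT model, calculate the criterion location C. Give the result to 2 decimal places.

H = 36/64 = 0.5625
FA = 7/60 = 0.1167
Φ⁻¹(H) = 0.1573
Φ⁻¹(FA) = -1.1916
c = −½·[z(H) + z(FA)] = −0.5 × (0.1573 + (-1.1916)) = 0.51715
c > 0: the observer has a conservative response bias.

C = 0.52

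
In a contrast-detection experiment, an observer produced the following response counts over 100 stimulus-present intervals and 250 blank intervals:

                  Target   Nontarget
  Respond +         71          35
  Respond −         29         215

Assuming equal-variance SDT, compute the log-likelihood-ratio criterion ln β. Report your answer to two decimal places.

H = 71/100 = 0.7100
FA = 35/250 = 0.1400
z(0.7100) = 0.553, z(0.1400) = -1.080
ln β = −½·[z(H)² − z(FA)²] = −0.5 × (0.306 − 1.166) = 0.430

ln β = 0.43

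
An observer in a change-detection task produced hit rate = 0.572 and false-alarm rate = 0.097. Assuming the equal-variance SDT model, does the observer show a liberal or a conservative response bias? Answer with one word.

conservative

z(H) = 0.181, z(FA) = -1.299
c = −½·(z(H) + z(FA)) = 0.559
c > 0 → conservative criterion (biased toward responding “no”).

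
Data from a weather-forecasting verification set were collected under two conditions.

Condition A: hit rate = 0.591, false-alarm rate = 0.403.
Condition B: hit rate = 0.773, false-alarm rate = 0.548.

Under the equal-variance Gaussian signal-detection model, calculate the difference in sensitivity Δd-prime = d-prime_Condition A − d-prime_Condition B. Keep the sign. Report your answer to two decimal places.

Condition A: z(0.591) = 0.230, z(0.403) = -0.246, d' = 0.476
Condition B: z(0.773) = 0.749, z(0.548) = 0.121, d' = 0.628
Δd' = d'_Condition A − d'_Condition B = 0.476 − 0.628 = -0.152
Condition B has the higher sensitivity.

Δd-prime = -0.15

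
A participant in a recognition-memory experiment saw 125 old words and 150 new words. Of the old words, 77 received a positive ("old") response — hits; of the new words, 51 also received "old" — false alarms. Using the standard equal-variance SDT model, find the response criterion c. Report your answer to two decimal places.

c = 0.06

H = 77/125 = 0.6160
FA = 51/150 = 0.3400
z(H) = z(0.6160) = 0.2950
z(FA) = z(0.3400) = -0.4125
c = −½·[z(H) + z(FA)] = −0.5 × (0.2950 + (-0.4125)) = 0.05875
c > 0: the participant has a conservative response bias.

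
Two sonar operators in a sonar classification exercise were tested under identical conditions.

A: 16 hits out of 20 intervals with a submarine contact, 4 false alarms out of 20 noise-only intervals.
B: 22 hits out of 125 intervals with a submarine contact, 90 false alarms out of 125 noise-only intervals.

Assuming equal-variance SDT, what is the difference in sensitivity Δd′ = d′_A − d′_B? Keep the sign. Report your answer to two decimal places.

Δd′ = 3.20

A: z(0.8000) = 0.842, z(0.2000) = -0.842, d' = 1.684
B: z(0.1760) = -0.931, z(0.7200) = 0.583, d' = -1.514
Δd' = d'_A − d'_B = 1.684 − (-1.514) = 3.198
A has the higher sensitivity.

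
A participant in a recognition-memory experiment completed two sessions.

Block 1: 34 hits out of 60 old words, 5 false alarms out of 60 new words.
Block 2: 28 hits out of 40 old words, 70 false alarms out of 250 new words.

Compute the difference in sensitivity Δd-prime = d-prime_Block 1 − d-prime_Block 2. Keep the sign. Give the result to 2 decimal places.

Block 1: z(0.5667) = 0.168, z(0.0833) = -1.383, d' = 1.551
Block 2: z(0.7000) = 0.524, z(0.2800) = -0.583, d' = 1.107
Δd' = d'_Block 1 − d'_Block 2 = 1.551 − 1.107 = 0.444
Block 1 has the higher sensitivity.

Δd-prime = 0.44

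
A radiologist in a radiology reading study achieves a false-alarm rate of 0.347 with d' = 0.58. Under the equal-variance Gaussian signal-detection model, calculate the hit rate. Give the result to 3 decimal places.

z(false-alarm rate) = z(0.347) = -0.3934
z(H) = z(FA) + d' = -0.3934 + 0.58 = 0.1866
hit rate = Φ(0.1866) = 0.5740

hit rate = 0.574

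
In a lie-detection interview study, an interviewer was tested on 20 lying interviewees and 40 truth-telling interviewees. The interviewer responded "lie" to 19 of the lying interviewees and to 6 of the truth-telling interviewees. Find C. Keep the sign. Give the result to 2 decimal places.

C = -0.30

H = 19/20 = 0.9500
FA = 6/40 = 0.1500
z(H) = z(0.9500) = 1.645
z(FA) = z(0.1500) = -1.036
c = −½·[z(H) + z(FA)] = −0.5 × (1.645 + (-1.036)) = -0.3045
c < 0: the interviewer has a liberal response bias.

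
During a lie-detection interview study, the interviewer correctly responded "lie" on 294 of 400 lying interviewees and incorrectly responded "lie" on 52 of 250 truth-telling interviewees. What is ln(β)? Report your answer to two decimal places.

ln β = 0.13

H = 294/400 = 0.7350
FA = 52/250 = 0.2080
z(H) = z(0.7350) = 0.628
z(FA) = z(0.2080) = -0.813
ln β = −½·[z(H)² − z(FA)²] = −0.5 × (0.394 − 0.661) = 0.1335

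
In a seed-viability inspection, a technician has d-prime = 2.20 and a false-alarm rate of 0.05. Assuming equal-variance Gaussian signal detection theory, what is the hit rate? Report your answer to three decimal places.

z(false-alarm rate) = z(0.05) = -1.6449
z(H) = z(FA) + d' = -1.6449 + 2.20 = 0.5551
hit rate = Φ(0.5551) = 0.7106

hit rate = 0.711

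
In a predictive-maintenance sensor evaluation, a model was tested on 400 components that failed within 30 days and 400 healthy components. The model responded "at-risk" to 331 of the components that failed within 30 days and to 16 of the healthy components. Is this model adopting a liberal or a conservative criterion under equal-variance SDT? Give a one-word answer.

z(H) = 0.944, z(FA) = -1.751
c = −½·(z(H) + z(FA)) = 0.4035
c > 0 → conservative criterion (biased toward responding “no”).

conservative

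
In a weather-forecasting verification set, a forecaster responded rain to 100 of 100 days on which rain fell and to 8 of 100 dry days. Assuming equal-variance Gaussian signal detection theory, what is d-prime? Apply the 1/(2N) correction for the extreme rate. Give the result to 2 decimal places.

The hit rate is 100/100 = 1, so apply the 1/(2N) correction: H → 1 − 1/(2·100) = 0.99500.
z(H) = z(0.99500) = 2.576
z(FA) = z(0.08000) = -1.405
d' = 2.576 − (-1.405) = 3.981

d-prime = 3.98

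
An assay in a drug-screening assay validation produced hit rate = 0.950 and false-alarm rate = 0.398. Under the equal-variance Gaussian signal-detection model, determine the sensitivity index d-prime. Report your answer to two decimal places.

Φ⁻¹(0.950) = 1.6449, Φ⁻¹(0.398) = -0.2585
d' = z(H) − z(FA) = 1.6449 − (-0.2585) = 1.9034

d-prime = 1.90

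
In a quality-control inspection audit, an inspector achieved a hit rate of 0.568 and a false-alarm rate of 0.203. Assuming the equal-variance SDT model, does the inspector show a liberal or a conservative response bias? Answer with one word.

conservative

z(H) = 0.171, z(FA) = -0.831
c = −½·(z(H) + z(FA)) = 0.330
c > 0 → conservative criterion (biased toward responding “no”).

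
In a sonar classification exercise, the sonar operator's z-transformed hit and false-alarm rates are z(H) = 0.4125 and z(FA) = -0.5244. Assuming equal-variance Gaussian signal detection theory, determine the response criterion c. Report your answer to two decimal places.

c = 0.06

c = −½·[z(H) + z(FA)] = −½·(0.4125 + (-0.5244)) = 0.05595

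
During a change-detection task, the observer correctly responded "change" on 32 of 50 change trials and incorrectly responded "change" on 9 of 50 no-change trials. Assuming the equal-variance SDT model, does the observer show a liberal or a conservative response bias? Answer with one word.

z(H) = 0.358, z(FA) = -0.915
c = −½·(z(H) + z(FA)) = 0.2785
c > 0 → conservative criterion (biased toward responding “no”).

conservative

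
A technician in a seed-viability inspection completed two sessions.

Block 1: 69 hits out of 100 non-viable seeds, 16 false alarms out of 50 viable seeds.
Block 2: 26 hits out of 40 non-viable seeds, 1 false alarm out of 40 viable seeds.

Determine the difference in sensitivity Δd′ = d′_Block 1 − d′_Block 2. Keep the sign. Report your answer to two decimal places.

Δd′ = -1.38

Block 1: z(0.6900) = 0.496, z(0.3200) = -0.468, d' = 0.964
Block 2: z(0.6500) = 0.385, z(0.0250) = -1.960, d' = 2.345
Δd' = d'_Block 1 − d'_Block 2 = 0.964 − 2.345 = -1.381
Block 2 has the higher sensitivity.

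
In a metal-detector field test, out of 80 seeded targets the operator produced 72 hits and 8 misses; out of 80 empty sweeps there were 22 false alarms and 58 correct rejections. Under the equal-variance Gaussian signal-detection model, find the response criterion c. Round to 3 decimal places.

c = -0.342

H = 72/80 = 0.9000
FA = 22/80 = 0.2750
z(H) = z(0.9000) = 1.2816
z(FA) = z(0.2750) = -0.5978
c = −½·[z(H) + z(FA)] = −0.5 × (1.2816 + (-0.5978)) = -0.3419
c < 0: the operator has a liberal response bias.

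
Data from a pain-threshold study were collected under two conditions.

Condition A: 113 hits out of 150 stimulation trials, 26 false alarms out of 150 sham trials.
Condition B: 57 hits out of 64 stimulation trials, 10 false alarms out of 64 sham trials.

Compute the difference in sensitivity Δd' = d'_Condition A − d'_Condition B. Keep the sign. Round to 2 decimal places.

Condition A: z(0.7533) = 0.685, z(0.1733) = -0.941, d' = 1.626
Condition B: z(0.8906) = 1.230, z(0.1562) = -1.010, d' = 2.240
Δd' = d'_Condition A − d'_Condition B = 1.626 − 2.240 = -0.614
Condition B has the higher sensitivity.

Δd' = -0.61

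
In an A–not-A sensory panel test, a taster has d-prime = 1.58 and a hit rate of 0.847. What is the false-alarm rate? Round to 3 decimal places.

z(hit rate) = z(0.847) = 1.0237
z(FA) = z(H) − d' = 1.0237 − 1.58 = -0.5563
false-alarm rate = Φ(-0.5563) = 0.2890

false-alarm rate = 0.289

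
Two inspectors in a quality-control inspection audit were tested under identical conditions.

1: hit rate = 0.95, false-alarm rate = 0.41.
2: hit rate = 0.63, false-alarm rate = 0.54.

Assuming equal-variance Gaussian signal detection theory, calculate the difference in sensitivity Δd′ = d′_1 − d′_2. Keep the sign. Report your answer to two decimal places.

1: z(0.95) = 1.645, z(0.41) = -0.228, d' = 1.873
2: z(0.63) = 0.332, z(0.54) = 0.100, d' = 0.232
Δd' = d'_1 − d'_2 = 1.873 − 0.232 = 1.641
1 has the higher sensitivity.

Δd′ = 1.64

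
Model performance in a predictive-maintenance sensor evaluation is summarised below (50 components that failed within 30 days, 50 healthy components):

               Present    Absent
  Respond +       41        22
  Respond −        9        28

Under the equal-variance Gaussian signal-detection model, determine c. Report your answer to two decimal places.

H = 41/50 = 0.8200
FA = 22/50 = 0.4400
Φ⁻¹(H) = Φ⁻¹(0.8200) = 0.915
Φ⁻¹(FA) = Φ⁻¹(0.4400) = -0.151
c = −½·[z(H) + z(FA)] = −0.5 × (0.915 + (-0.151)) = -0.382
c < 0: the model has a liberal response bias.

c = -0.38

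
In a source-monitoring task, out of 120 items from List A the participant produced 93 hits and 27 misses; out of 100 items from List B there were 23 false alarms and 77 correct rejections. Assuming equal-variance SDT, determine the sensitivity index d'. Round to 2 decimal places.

H = 93/120 = 0.7750
FA = 23/100 = 0.2300
z(H) = z(0.7750) = 0.755
z(FA) = z(0.2300) = -0.739
d' = z(H) − z(FA) = 0.755 − (-0.739) = 1.494

d' = 1.49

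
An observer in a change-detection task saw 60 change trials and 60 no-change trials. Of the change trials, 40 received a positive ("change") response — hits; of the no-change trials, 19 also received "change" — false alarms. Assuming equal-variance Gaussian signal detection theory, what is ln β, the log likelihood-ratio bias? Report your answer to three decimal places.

ln β = 0.021

H = 40/60 = 0.6667
FA = 19/60 = 0.3167
z(H) = 0.4308
z(FA) = -0.4769
ln β = −½·[z(H)² − z(FA)²] = −0.5 × (0.1856 − 0.2274) = 0.0209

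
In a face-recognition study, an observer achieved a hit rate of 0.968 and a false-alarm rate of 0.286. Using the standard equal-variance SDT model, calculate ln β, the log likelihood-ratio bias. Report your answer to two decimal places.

ln β = -1.56

Φ⁻¹(0.968) = 1.852, Φ⁻¹(0.286) = -0.565
ln β = −½·[z(H)² − z(FA)²] = −0.5 × (3.430 − 0.319) = -1.5555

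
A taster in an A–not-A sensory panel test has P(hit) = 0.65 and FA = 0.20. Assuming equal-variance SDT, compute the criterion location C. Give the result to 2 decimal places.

z(H) = 0.3853
z(FA) = -0.8416
c = −½·[z(H) + z(FA)] = −0.5 × (0.3853 + (-0.8416)) = 0.22815
c > 0: the taster has a conservative response bias.

C = 0.23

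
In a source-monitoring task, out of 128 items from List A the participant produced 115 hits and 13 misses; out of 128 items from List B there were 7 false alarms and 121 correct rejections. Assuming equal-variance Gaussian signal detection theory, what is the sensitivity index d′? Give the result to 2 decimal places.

H = 115/128 = 0.8984
FA = 7/128 = 0.0547
Φ⁻¹(H) = 1.2725
Φ⁻¹(FA) = -1.6009
d' = z(H) − z(FA) = 1.2725 − (-1.6009) = 2.8734

d′ = 2.87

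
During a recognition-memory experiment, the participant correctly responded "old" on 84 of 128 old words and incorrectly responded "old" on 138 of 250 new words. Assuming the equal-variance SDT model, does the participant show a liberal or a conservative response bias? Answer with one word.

liberal

z(H) = 0.402, z(FA) = 0.131
c = −½·(z(H) + z(FA)) = -0.2665
c < 0 → liberal criterion (biased toward responding “yes”).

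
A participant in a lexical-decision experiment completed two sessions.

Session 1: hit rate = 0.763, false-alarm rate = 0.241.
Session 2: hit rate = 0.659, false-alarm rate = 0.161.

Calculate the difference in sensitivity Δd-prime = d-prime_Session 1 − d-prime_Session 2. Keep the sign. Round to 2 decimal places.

Δd-prime = 0.02

Session 1: z(0.763) = 0.716, z(0.241) = -0.703, d' = 1.419
Session 2: z(0.659) = 0.410, z(0.161) = -0.990, d' = 1.400
Δd' = d'_Session 1 − d'_Session 2 = 1.419 − 1.400 = 0.019
Session 1 has the higher sensitivity.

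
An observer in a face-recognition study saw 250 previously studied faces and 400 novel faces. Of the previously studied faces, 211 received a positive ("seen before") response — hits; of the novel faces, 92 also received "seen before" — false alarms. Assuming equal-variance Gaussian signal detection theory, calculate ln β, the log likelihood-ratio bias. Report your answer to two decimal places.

H = 211/250 = 0.8440
FA = 92/400 = 0.2300
z(0.8440) = 1.011, z(0.2300) = -0.739
ln β = −½·[z(H)² − z(FA)²] = −0.5 × (1.022 − 0.546) = -0.238

ln β = -0.24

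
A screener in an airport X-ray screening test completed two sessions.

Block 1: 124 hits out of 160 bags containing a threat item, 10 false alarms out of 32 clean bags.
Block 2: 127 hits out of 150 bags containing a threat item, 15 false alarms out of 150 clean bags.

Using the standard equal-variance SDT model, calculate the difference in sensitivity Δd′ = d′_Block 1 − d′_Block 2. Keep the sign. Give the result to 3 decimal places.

Δd′ = -1.060

Block 1: z(0.7750) = 0.7554, z(0.3125) = -0.4888, d' = 1.2442
Block 2: z(0.8467) = 1.0224, z(0.1000) = -1.2816, d' = 2.3040
Δd' = d'_Block 1 − d'_Block 2 = 1.2442 − 2.3040 = -1.0598
Block 2 has the higher sensitivity.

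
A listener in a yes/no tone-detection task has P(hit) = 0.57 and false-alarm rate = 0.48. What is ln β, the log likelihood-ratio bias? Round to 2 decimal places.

Φ⁻¹(0.57) = 0.176, Φ⁻¹(0.48) = -0.050
ln β = −½·[z(H)² − z(FA)²] = −0.5 × (0.031 − 0.003) = -0.014

ln β = -0.01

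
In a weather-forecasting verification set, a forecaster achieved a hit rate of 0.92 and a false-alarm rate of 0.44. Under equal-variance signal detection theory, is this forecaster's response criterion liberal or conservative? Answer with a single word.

liberal

z(H) = 1.405, z(FA) = -0.151
c = −½·(z(H) + z(FA)) = -0.627
c < 0 → liberal criterion (biased toward responding “yes”).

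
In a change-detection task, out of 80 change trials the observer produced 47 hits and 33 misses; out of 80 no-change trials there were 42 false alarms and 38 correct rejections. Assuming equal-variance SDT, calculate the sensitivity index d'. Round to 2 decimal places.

d' = 0.16

H = 47/80 = 0.5875
FA = 42/80 = 0.5250
z(H) = z(0.5875) = 0.221
z(FA) = z(0.5250) = 0.063
d' = z(H) − z(FA) = 0.221 − 0.063 = 0.158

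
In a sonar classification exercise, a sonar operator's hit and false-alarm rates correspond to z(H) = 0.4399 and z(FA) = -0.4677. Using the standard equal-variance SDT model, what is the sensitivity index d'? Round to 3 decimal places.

d' = z(H) − z(FA) = 0.4399 − (-0.4677) = 0.9076

d' = 0.908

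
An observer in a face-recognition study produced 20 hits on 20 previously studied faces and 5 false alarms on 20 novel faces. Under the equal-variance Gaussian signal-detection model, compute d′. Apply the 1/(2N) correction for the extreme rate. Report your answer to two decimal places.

The hit rate is 20/20 = 1, so apply the 1/(2N) correction: H → 1 − 1/(2·20) = 0.97500.
z(H) = z(0.97500) = 1.960
z(FA) = z(0.25000) = -0.674
d' = 1.960 − (-0.674) = 2.634

d′ = 2.63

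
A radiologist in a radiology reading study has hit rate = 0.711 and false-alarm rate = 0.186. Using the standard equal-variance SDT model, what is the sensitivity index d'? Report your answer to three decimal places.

d' = 1.449

z(H) = z(0.711) = 0.5563
z(FA) = z(0.186) = -0.8927
d' = z(H) − z(FA) = 0.5563 − (-0.8927) = 1.4490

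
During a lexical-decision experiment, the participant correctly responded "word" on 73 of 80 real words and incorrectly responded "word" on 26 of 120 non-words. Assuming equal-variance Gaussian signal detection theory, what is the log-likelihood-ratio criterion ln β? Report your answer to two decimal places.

ln β = -0.61

H = 73/80 = 0.9125
FA = 26/120 = 0.2167
z(H) = 1.356
z(FA) = -0.783
ln β = −½·[z(H)² − z(FA)²] = −0.5 × (1.839 − 0.613) = -0.613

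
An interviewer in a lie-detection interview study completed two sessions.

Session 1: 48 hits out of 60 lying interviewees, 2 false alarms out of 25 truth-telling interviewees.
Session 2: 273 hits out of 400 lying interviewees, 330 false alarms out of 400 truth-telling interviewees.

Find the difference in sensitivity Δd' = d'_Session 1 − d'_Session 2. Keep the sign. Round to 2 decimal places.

Session 1: z(0.8000) = 0.842, z(0.0800) = -1.405, d' = 2.247
Session 2: z(0.6825) = 0.475, z(0.8250) = 0.935, d' = -0.460
Δd' = d'_Session 1 − d'_Session 2 = 2.247 − (-0.460) = 2.707
Session 1 has the higher sensitivity.

Δd' = 2.71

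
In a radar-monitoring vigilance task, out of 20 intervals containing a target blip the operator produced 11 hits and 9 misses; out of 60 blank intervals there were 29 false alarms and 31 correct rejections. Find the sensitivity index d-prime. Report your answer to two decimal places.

H = 11/20 = 0.5500
FA = 29/60 = 0.4833
Φ⁻¹(H) = Φ⁻¹(0.5500) = 0.1257
Φ⁻¹(FA) = Φ⁻¹(0.4833) = -0.0419
d' = z(H) − z(FA) = 0.1257 − (-0.0419) = 0.1676

d-prime = 0.17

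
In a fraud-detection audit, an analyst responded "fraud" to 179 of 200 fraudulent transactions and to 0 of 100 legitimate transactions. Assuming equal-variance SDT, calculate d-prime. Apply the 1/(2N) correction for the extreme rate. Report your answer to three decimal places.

d-prime = 3.829

The false-alarm rate is 0/100 = 0, so apply the 1/(2N) correction: FA → 1/(2·100) = 0.00500.
z(H) = z(0.89500) = 1.2536
z(FA) = z(0.00500) = -2.5758
d' = 1.2536 − (-2.5758) = 3.8294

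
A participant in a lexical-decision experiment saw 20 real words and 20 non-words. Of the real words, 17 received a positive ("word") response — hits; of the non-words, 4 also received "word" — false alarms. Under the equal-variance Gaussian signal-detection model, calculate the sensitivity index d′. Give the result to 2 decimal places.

d′ = 1.88

H = 17/20 = 0.8500
FA = 4/20 = 0.2000
Φ⁻¹(H) = 1.0364
Φ⁻¹(FA) = -0.8416
d' = z(H) − z(FA) = 1.0364 − (-0.8416) = 1.8780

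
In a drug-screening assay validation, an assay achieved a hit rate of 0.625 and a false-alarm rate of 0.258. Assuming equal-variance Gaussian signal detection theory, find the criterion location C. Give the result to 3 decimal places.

z(H) = 0.3186
z(FA) = -0.6495
c = −½·[z(H) + z(FA)] = −0.5 × (0.3186 + (-0.6495)) = 0.16545

C = 0.165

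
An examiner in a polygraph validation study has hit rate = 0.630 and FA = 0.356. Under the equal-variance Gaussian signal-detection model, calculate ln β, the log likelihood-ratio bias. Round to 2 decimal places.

z(H) = z(0.630) = 0.332
z(FA) = z(0.356) = -0.369
ln β = −½·[z(H)² − z(FA)²] = −0.5 × (0.110 − 0.136) = 0.013

ln β = 0.01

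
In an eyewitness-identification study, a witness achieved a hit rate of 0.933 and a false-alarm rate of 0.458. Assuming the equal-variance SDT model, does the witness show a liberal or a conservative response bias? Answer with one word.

z(H) = 1.499, z(FA) = -0.105
c = −½·(z(H) + z(FA)) = -0.697
c < 0 → liberal criterion (biased toward responding “yes”).

liberal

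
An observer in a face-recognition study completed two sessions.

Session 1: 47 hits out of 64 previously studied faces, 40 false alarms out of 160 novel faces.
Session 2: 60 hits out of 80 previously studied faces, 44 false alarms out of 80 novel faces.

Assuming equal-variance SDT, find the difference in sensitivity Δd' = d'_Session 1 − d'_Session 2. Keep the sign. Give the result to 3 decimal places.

Δd' = 0.752

Session 1: z(0.7344) = 0.6262, z(0.2500) = -0.6745, d' = 1.3007
Session 2: z(0.7500) = 0.6745, z(0.5500) = 0.1257, d' = 0.5488
Δd' = d'_Session 1 − d'_Session 2 = 1.3007 − 0.5488 = 0.7519
Session 1 has the higher sensitivity.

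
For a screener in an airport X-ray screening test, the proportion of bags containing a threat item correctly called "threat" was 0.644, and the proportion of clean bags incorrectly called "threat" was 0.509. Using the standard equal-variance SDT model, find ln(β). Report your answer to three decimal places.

ln β = -0.068

z(H) = z(0.644) = 0.3692
z(FA) = z(0.509) = 0.0226
ln β = −½·[z(H)² − z(FA)²] = −0.5 × (0.1363 − 0.0005) = -0.0679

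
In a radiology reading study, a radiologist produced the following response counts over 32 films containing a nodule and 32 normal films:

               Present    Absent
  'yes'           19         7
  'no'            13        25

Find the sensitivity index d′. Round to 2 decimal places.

H = 19/32 = 0.5938
FA = 7/32 = 0.2188
z(H) = z(0.5938) = 0.2373
z(FA) = z(0.2188) = -0.7763
d' = z(H) − z(FA) = 0.2373 − (-0.7763) = 1.0136

d′ = 1.01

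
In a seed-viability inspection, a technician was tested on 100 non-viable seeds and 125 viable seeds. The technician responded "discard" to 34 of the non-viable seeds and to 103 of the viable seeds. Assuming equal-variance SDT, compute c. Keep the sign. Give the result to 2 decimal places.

c = -0.26

H = 34/100 = 0.3400
FA = 103/125 = 0.8240
Φ⁻¹(H) = Φ⁻¹(0.3400) = -0.4125
Φ⁻¹(FA) = Φ⁻¹(0.8240) = 0.9307
c = −½·[z(H) + z(FA)] = −0.5 × (-0.4125 + 0.9307) = -0.2591
c < 0: the technician has a liberal response bias.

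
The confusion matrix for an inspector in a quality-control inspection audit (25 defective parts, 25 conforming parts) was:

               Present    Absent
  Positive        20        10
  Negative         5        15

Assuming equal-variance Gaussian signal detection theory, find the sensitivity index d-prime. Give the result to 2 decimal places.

d-prime = 1.09

H = 20/25 = 0.8000
FA = 10/25 = 0.4000
Φ⁻¹(H) = Φ⁻¹(0.8000) = 0.8416
Φ⁻¹(FA) = Φ⁻¹(0.4000) = -0.2533
d' = z(H) − z(FA) = 0.8416 − (-0.2533) = 1.0949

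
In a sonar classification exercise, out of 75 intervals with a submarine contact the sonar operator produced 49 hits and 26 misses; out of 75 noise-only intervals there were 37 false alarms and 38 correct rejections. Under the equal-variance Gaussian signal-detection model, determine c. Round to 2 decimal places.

c = -0.19

H = 49/75 = 0.6533
FA = 37/75 = 0.4933
z(H) = 0.394
z(FA) = -0.017
c = −½·[z(H) + z(FA)] = −0.5 × (0.394 + (-0.017)) = -0.1885
c < 0: the sonar operator has a liberal response bias.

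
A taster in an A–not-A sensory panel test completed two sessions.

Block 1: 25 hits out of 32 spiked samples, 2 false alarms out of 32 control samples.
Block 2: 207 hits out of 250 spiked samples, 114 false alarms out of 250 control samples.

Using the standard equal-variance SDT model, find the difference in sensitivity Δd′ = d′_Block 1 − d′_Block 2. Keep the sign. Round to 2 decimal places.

Block 1: z(0.7812) = 0.776, z(0.0625) = -1.534, d' = 2.310
Block 2: z(0.8280) = 0.946, z(0.4560) = -0.111, d' = 1.057
Δd' = d'_Block 1 − d'_Block 2 = 2.310 − 1.057 = 1.253
Block 1 has the higher sensitivity.

Δd′ = 1.25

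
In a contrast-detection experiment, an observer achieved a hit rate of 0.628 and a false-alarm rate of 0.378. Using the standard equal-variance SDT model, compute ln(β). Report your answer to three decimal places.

ln β = -0.005

Φ⁻¹(H) = 0.3266
Φ⁻¹(FA) = -0.3107
ln β = −½·[z(H)² − z(FA)²] = −0.5 × (0.1067 − 0.0965) = -0.0051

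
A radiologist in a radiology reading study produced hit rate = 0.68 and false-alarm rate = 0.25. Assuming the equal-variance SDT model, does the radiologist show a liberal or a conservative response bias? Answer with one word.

conservative

z(H) = 0.468, z(FA) = -0.674
c = −½·(z(H) + z(FA)) = 0.103
c > 0 → conservative criterion (biased toward responding “no”).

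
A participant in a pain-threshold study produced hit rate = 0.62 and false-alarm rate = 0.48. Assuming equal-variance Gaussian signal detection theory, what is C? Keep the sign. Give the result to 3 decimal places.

C = -0.128

z(H) = 0.3055
z(FA) = -0.0502
c = −½·[z(H) + z(FA)] = −0.5 × (0.3055 + (-0.0502)) = -0.12765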